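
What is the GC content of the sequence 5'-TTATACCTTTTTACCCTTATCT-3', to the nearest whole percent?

27%

Base counts: C=6, T=12, A=4, G=0
G+C = 0 + 6 = 6 out of 22 bases
%GC = 6/22 × 100 = 27.27% ≈ 27%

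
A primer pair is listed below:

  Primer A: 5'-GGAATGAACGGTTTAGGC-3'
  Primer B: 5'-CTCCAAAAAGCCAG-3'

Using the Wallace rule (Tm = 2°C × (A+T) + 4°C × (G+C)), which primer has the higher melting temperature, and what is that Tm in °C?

Primer A: A+T=9, G+C=9 → Tm = 2(9)+4(9) = 54°C
Primer B: A+T=7, G+C=7 → Tm = 2(7)+4(7) = 42°C
54°C vs 42°C → primer A is higher.

Primer A, 54°C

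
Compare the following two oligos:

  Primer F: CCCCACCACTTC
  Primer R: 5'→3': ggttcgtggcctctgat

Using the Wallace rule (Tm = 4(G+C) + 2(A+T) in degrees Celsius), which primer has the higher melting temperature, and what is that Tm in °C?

Primer R, 54°C

Primer F: A+T=4, G+C=8 → Tm = 2(4)+4(8) = 40°C
Primer R: A+T=7, G+C=10 → Tm = 2(7)+4(10) = 54°C
40°C vs 54°C → primer R is higher.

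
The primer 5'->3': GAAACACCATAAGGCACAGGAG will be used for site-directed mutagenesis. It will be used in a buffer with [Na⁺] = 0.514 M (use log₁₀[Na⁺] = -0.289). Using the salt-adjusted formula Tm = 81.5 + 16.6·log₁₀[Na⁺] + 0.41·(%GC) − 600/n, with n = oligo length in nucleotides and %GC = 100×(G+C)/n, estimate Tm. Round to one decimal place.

Length n = 22. Scanning the sequence gives C=5, G=6, A=10, T=1.
G+C = 11, so %GC = 11/22 × 100 = 50%
Salt term: 16.6 × (-0.289) = -4.797
GC term: 0.41 × 50 = 20.5; length term: −600/22 = −27.273
Tm = 81.5 + (-4.797) + 20.5 − 27.273 = 69.93 → 69.9°C

69.9°C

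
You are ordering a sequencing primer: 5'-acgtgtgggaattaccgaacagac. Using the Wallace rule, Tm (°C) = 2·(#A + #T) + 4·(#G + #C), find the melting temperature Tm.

72°C

C=5, A=8, G=7, T=4
AT pairs contribute 12, GC pairs contribute 12.
Tm = 4·12 + 2·12 = 48 + 24 = 72°C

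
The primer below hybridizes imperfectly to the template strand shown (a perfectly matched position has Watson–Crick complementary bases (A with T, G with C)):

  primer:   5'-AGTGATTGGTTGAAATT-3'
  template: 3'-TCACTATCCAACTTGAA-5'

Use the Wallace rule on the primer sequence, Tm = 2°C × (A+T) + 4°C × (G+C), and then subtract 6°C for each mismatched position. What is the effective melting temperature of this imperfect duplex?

32°C

Primer base counts: A=5, T=7, G=5, C=0 → A+T=12, G+C=5
Perfect-match Tm = 2(12) + 4(5) = 24 + 20 = 44°C
Mismatches (positions where the bases are not complementary): 2 (at positions 7, 15)
Effective Tm = 44 − 2×6 = 44 − 12 = 32°C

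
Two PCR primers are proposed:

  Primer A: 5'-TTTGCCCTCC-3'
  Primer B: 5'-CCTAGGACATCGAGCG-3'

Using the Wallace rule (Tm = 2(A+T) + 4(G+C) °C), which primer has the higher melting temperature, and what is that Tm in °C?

Primer A: A+T=4, G+C=6 → Tm = 2(4)+4(6) = 32°C
Primer B: A+T=6, G+C=10 → Tm = 2(6)+4(10) = 52°C
32°C vs 52°C → primer B is higher.

Primer B, 52°C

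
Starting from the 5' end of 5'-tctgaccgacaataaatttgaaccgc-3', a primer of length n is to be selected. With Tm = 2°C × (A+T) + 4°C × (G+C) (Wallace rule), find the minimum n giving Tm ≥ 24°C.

First 7 bases: TCTGACC → Tm = 22°C (< 24°C)
First 8 bases: TCTGACCG → Tm = 26°C (≥ 24°C)
Each additional base adds 2°C (A/T) or 4°C (G/C), so Tm is non-decreasing in n; n = 8 is the first length to reach 24°C.

n = 8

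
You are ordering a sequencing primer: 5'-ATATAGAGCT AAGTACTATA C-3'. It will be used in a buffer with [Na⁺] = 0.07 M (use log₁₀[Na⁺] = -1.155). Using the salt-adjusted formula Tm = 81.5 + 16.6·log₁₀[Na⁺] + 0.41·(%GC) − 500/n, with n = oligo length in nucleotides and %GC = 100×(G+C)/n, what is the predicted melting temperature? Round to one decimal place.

50.2°C

Length n = 21. G=3, A=9, C=3, T=6
G+C = 6, so %GC = 6/21 × 100 = 28.571%
Salt term: 16.6 × (-1.155) = -19.173
GC term: 0.41 × 28.571 = 11.714; length term: −500/21 = −23.81
Tm = 81.5 + (-19.173) + 11.714 − 23.81 = 50.231 → 50.2°C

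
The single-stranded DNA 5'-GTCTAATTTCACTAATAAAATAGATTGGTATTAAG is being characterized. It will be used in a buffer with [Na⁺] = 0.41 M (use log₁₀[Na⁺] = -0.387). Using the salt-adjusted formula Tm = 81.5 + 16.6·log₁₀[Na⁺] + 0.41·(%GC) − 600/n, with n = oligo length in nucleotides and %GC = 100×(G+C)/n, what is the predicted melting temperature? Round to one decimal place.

67.3°C

Length n = 35. Counting bases: G=5, T=13, C=3, A=14
G+C = 8, so %GC = 8/35 × 100 = 22.857%
Salt term: 16.6 × (-0.387) = -6.424
GC term: 0.41 × 22.857 = 9.371; length term: −600/35 = −17.143
Tm = 81.5 + (-6.424) + 9.371 − 17.143 = 67.304 → 67.3°C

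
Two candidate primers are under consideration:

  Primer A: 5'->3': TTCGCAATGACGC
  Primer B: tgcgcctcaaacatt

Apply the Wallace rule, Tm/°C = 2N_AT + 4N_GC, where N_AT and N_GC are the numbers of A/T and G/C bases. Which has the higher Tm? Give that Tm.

Primer B, 44°C

Primer A: A+T=6, G+C=7 → Tm = 2(6)+4(7) = 40°C
Primer B: A+T=8, G+C=7 → Tm = 2(8)+4(7) = 44°C
40°C vs 44°C → primer B is higher.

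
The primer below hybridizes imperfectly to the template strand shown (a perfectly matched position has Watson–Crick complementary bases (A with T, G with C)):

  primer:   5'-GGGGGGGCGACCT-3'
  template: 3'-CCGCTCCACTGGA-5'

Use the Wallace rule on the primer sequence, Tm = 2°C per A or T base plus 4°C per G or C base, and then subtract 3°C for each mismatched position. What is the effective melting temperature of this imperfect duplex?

Primer base counts: A=1, T=1, G=8, C=3 → A+T=2, G+C=11
Perfect-match Tm = 2(2) + 4(11) = 4 + 44 = 48°C
Mismatches (positions where the bases are not complementary): 3 (at positions 3, 5, 8)
Effective Tm = 48 − 3×3 = 48 − 9 = 39°C

39°C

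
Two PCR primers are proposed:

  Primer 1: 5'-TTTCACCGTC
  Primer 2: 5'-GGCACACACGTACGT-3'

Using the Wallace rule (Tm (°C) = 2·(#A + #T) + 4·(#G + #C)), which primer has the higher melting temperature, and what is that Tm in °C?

Primer 2, 48°C

Primer 1: A+T=5, G+C=5 → Tm = 2(5)+4(5) = 30°C
Primer 2: A+T=6, G+C=9 → Tm = 2(6)+4(9) = 48°C
30°C vs 48°C → primer 2 is higher.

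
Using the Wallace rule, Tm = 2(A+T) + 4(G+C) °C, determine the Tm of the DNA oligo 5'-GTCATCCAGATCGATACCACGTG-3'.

70°C

Base counts: G=5, C=7, A=6, T=5
AT pairs contribute 11, GC pairs contribute 12.
Tm = 2(11) + 4(12) = 22 + 48 = 70°C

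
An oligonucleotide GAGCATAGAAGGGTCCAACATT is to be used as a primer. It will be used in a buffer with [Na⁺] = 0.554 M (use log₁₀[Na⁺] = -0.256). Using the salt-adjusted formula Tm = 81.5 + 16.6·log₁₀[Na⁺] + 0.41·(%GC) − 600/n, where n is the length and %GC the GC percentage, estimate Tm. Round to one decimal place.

Length n = 22. Counting bases: A=8, G=6, C=4, T=4
G+C = 10, so %GC = 10/22 × 100 = 45.455%
Salt term: 16.6 × (-0.256) = -4.25
GC term: 0.41 × 45.455 = 18.637; length term: −600/22 = −27.273
Tm = 81.5 + (-4.25) + 18.637 − 27.273 = 68.614 → 68.6°C

68.6°C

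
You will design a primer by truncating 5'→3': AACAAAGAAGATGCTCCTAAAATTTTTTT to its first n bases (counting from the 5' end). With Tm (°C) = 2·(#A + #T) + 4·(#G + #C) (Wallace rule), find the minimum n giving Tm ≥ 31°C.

n = 13

First 12 bases: AACAAAGAAGAT → Tm = 30°C (< 31°C)
First 13 bases: AACAAAGAAGATG → Tm = 34°C (≥ 31°C)
Since every base adds ≥2°C, Tm only increases with n, so the threshold is first crossed at n = 13.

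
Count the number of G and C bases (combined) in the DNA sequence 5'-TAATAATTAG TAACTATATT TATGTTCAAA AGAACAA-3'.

Scanning the sequence gives C=3, T=13, G=3, A=18.
G+C = 3 + 3 = 6

6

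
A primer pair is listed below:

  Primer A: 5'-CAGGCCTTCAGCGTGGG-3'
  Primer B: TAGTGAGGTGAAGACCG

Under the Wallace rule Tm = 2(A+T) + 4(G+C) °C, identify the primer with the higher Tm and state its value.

Primer A, 58°C

Primer A: A+T=5, G+C=12 → Tm = 2(5)+4(12) = 58°C
Primer B: A+T=8, G+C=9 → Tm = 2(8)+4(9) = 52°C
58°C vs 52°C → primer A is higher.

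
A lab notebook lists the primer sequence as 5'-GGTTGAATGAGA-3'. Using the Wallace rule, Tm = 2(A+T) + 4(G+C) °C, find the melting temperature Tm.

Counting bases: C=0, T=3, G=5, A=4
So N_AT = 7 and N_GC = 5.
Tm = 2×7 + 4×5 = 34°C

34°C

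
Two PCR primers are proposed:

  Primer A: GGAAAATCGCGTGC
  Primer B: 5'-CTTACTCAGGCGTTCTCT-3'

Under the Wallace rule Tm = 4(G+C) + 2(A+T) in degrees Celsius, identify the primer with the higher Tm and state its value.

Primer A: A+T=6, G+C=8 → Tm = 2(6)+4(8) = 44°C
Primer B: A+T=9, G+C=9 → Tm = 2(9)+4(9) = 54°C
44°C vs 54°C → primer B is higher.

Primer B, 54°C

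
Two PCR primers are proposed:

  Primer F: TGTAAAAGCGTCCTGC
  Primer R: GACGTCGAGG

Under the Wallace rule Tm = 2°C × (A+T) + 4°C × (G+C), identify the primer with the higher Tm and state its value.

Primer F, 48°C

Primer F: A+T=8, G+C=8 → Tm = 2(8)+4(8) = 48°C
Primer R: A+T=3, G+C=7 → Tm = 2(3)+4(7) = 34°C
48°C vs 34°C → primer F is higher.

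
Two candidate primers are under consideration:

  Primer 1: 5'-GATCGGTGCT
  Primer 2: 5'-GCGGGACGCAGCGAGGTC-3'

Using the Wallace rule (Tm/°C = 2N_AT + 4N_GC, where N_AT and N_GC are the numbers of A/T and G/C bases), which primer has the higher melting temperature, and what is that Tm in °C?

Primer 2, 64°C

Primer 1: A+T=4, G+C=6 → Tm = 2(4)+4(6) = 32°C
Primer 2: A+T=4, G+C=14 → Tm = 2(4)+4(14) = 64°C
32°C vs 64°C → primer 2 is higher.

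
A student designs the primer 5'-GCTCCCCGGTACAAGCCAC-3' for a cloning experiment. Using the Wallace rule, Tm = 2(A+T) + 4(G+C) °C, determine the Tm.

64°C

Counting bases: G=4, C=9, A=4, T=2
So N_AT = 6 and N_GC = 13.
Tm = 2(6) + 4(13) = 12 + 52 = 64°C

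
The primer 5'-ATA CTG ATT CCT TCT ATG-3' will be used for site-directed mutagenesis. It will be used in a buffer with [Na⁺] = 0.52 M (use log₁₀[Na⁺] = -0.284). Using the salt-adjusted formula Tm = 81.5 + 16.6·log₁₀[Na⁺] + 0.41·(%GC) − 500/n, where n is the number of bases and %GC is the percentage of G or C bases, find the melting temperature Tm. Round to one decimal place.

Length n = 18. Base counts: T=8, C=4, G=2, A=4
G+C = 6, so %GC = 6/18 × 100 = 33.333%
Salt term: 16.6 × (-0.284) = -4.714
GC term: 0.41 × 33.333 = 13.667; length term: −500/18 = −27.778
Tm = 81.5 + (-4.714) + 13.667 − 27.778 = 62.675 → 62.7°C

62.7°C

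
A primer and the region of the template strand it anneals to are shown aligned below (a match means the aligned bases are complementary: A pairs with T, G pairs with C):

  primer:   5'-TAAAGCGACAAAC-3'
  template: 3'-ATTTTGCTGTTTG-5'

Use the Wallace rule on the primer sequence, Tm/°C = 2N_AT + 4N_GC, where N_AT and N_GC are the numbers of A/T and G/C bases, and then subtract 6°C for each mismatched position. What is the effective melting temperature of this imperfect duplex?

30°C

Primer base counts: A=7, T=1, G=2, C=3 → A+T=8, G+C=5
Perfect-match Tm = 2(8) + 4(5) = 16 + 20 = 36°C
Mismatches (positions where the bases are not complementary): 1 (at position 5)
Effective Tm = 36 − 1×6 = 36 − 6 = 30°C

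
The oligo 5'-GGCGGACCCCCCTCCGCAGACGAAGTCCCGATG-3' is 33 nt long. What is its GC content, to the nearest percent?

73%

T=3, C=14, G=10, A=6
G+C = 10 + 14 = 24 out of 33 bases
%GC = 24/33 × 100 = 72.73% ≈ 73%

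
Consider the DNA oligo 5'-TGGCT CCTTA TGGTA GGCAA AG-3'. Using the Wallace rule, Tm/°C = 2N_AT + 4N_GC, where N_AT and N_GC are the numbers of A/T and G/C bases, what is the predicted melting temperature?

Counting bases: C=4, A=5, G=7, T=6
So N_AT = 11 and N_GC = 11.
Tm = 4·11 + 2·11 = 44 + 22 = 66°C

66°C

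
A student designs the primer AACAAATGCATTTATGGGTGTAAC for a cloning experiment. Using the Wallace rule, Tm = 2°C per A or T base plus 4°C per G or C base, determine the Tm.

Base counts: T=7, A=9, G=5, C=3
So N_AT = 16 and N_GC = 8.
Tm = 4·8 + 2·16 = 32 + 32 = 64°C

64°C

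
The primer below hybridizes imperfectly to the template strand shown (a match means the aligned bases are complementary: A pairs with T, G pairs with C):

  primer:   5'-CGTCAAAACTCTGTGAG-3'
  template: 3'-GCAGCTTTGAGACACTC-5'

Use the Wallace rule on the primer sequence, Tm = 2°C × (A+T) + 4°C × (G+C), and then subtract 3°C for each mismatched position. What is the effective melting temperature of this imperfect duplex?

Primer base counts: A=5, T=4, G=4, C=4 → A+T=9, G+C=8
Perfect-match Tm = 2(9) + 4(8) = 18 + 32 = 50°C
Mismatches (positions where the bases are not complementary): 1 (at position 5)
Effective Tm = 50 − 1×3 = 50 − 3 = 47°C

47°C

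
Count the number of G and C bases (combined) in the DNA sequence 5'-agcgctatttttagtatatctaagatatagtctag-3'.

Counting bases: T=14, C=4, A=11, G=6
Total G or C: 6 + 4 = 10

10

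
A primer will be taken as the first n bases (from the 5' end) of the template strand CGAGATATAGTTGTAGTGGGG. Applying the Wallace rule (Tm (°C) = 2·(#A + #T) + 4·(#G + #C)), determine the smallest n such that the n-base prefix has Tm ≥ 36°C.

n = 13

First 12 bases: CGAGATATAGTT → Tm = 32°C (< 36°C)
First 13 bases: CGAGATATAGTTG → Tm = 36°C (≥ 36°C)
Each additional base adds 2°C (A/T) or 4°C (G/C), so Tm is non-decreasing in n; n = 13 is the first length to reach 36°C.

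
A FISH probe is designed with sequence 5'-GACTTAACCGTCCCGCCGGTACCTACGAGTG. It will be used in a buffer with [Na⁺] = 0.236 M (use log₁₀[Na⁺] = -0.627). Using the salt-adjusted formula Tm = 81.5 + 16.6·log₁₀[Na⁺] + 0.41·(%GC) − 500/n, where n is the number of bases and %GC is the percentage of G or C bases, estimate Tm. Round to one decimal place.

Length n = 31. Counting bases: C=11, G=8, T=6, A=6
G+C = 19, so %GC = 19/31 × 100 = 61.29%
Salt term: 16.6 × (-0.627) = -10.408
GC term: 0.41 × 61.29 = 25.129; length term: −500/31 = −16.129
Tm = 81.5 + (-10.408) + 25.129 − 16.129 = 80.092 → 80.1°C

80.1°C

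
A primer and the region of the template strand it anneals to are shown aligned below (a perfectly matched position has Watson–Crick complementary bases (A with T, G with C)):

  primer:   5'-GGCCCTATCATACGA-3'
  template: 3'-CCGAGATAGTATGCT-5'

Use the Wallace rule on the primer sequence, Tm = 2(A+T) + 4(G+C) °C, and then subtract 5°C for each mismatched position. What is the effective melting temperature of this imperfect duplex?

Primer base counts: A=4, T=3, G=3, C=5 → A+T=7, G+C=8
Perfect-match Tm = 2(7) + 4(8) = 14 + 32 = 46°C
Mismatches (positions where the bases are not complementary): 1 (at position 4)
Effective Tm = 46 − 1×5 = 46 − 5 = 41°C

41°C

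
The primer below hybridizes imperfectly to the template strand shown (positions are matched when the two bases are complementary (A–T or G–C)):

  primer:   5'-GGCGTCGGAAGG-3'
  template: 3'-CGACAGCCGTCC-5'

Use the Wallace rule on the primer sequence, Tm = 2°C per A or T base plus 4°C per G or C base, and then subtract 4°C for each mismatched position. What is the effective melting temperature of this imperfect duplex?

30°C

Primer base counts: A=2, T=1, G=7, C=2 → A+T=3, G+C=9
Perfect-match Tm = 2(3) + 4(9) = 6 + 36 = 42°C
Mismatches (positions where the bases are not complementary): 3 (at positions 2, 3, 9)
Effective Tm = 42 − 3×4 = 42 − 12 = 30°C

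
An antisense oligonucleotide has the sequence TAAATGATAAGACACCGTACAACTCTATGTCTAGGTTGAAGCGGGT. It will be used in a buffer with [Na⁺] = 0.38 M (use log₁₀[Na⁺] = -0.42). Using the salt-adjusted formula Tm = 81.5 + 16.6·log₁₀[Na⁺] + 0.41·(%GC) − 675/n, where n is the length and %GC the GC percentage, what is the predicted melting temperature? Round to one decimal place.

76.8°C

Length n = 46. A=15, C=8, T=12, G=11
G+C = 19, so %GC = 19/46 × 100 = 41.304%
Salt term: 16.6 × (-0.42) = -6.972
GC term: 0.41 × 41.304 = 16.935; length term: −675/46 = −14.674
Tm = 81.5 + (-6.972) + 16.935 − 14.674 = 76.789 → 76.8°C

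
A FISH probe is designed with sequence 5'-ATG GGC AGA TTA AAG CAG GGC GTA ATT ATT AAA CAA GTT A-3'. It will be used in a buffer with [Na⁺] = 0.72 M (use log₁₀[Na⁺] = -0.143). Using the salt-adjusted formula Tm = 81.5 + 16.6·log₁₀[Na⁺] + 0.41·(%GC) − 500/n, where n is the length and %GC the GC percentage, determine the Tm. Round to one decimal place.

81.0°C

Length n = 40. Counting bases: T=10, G=10, A=16, C=4
G+C = 14, so %GC = 14/40 × 100 = 35%
Salt term: 16.6 × (-0.143) = -2.374
GC term: 0.41 × 35 = 14.35; length term: −500/40 = −12.5
Tm = 81.5 + (-2.374) + 14.35 − 12.5 = 80.976 → 81.0°C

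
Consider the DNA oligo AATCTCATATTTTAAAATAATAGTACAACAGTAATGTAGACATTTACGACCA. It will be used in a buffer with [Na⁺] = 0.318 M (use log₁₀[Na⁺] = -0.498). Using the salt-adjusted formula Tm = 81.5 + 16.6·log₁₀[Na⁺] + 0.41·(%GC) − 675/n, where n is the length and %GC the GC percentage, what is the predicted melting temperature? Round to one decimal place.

70.5°C

Length n = 52. Counting bases: T=16, A=23, C=8, G=5
G+C = 13, so %GC = 13/52 × 100 = 25%
Salt term: 16.6 × (-0.498) = -8.267
GC term: 0.41 × 25 = 10.25; length term: −675/52 = −12.981
Tm = 81.5 + (-8.267) + 10.25 − 12.981 = 70.502 → 70.5°C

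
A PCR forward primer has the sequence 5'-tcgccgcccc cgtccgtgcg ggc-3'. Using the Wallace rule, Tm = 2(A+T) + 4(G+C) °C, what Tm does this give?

Base counts: A=0, C=12, G=8, T=3
AT pairs contribute 3, GC pairs contribute 20.
Tm = 4·20 + 2·3 = 80 + 6 = 86°C

86°C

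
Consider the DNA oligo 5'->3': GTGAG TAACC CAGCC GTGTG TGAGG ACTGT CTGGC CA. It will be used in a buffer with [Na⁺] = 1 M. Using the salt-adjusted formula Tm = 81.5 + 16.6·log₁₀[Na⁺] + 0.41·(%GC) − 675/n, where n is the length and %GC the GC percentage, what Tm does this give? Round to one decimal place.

Length n = 37. Base counts: T=8, C=9, A=7, G=13
G+C = 22, so %GC = 22/37 × 100 = 59.459%
Salt term: 16.6 × (0) = 0
GC term: 0.41 × 59.459 = 24.378; length term: −675/37 = −18.243
Tm = 81.5 + (0) + 24.378 − 18.243 = 87.635 → 87.6°C

87.6°C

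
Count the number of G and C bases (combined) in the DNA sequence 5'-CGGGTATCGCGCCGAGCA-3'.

Counting bases: G=7, A=3, C=6, T=2
G+C = 7 + 6 = 13

13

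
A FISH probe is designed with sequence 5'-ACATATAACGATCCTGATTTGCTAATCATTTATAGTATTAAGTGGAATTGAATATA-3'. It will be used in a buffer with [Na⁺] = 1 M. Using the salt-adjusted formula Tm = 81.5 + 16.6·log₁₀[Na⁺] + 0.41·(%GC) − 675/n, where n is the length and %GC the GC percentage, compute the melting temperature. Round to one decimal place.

Length n = 56. Base counts: G=8, A=21, C=6, T=21
G+C = 14, so %GC = 14/56 × 100 = 25%
Salt term: 16.6 × (0) = 0
GC term: 0.41 × 25 = 10.25; length term: −675/56 = −12.054
Tm = 81.5 + (0) + 10.25 − 12.054 = 79.696 → 79.7°C

79.7°C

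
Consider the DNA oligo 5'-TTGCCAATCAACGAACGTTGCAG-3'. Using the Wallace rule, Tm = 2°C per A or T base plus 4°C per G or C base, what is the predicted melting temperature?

Counting bases: C=6, T=5, A=7, G=5
A+T = 12, G+C = 11
Tm = 2(12) + 4(11) = 24 + 44 = 68°C

68°C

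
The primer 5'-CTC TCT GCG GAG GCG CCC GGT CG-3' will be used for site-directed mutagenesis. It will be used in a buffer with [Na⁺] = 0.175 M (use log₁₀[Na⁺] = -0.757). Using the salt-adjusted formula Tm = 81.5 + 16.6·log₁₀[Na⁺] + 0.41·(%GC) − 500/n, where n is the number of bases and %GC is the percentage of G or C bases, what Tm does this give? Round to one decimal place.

Length n = 23. Counting bases: C=9, G=9, T=4, A=1
G+C = 18, so %GC = 18/23 × 100 = 78.261%
Salt term: 16.6 × (-0.757) = -12.566
GC term: 0.41 × 78.261 = 32.087; length term: −500/23 = −21.739
Tm = 81.5 + (-12.566) + 32.087 − 21.739 = 79.282 → 79.3°C

79.3°C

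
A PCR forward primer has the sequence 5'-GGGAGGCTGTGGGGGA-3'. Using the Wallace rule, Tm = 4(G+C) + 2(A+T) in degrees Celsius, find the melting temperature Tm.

Scanning the sequence gives A=2, T=2, C=1, G=11.
AT pairs contribute 4, GC pairs contribute 12.
Tm = 2×4 + 4×12 = 56°C

56°C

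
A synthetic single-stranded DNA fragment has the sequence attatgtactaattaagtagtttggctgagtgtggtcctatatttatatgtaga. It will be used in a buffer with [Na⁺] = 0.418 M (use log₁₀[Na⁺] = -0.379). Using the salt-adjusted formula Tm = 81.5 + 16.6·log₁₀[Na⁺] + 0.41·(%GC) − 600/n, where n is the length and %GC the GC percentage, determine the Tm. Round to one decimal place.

76.2°C

Length n = 54. A=15, T=23, G=12, C=4
G+C = 16, so %GC = 16/54 × 100 = 29.63%
Salt term: 16.6 × (-0.379) = -6.291
GC term: 0.41 × 29.63 = 12.148; length term: −600/54 = −11.111
Tm = 81.5 + (-6.291) + 12.148 − 11.111 = 76.246 → 76.2°C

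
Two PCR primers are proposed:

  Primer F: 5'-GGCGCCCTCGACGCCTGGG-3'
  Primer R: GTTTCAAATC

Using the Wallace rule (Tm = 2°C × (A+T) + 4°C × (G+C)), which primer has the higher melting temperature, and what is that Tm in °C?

Primer F: A+T=3, G+C=16 → Tm = 2(3)+4(16) = 70°C
Primer R: A+T=7, G+C=3 → Tm = 2(7)+4(3) = 26°C
70°C vs 26°C → primer F is higher.

Primer F, 70°C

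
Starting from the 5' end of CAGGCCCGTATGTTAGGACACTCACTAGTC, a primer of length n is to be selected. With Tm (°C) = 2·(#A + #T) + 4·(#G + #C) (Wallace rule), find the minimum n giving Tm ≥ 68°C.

First 21 bases: CAGGCCCGTATGTTAGGACAC → Tm = 66°C (< 68°C)
First 22 bases: CAGGCCCGTATGTTAGGACACT → Tm = 68°C (≥ 68°C)
Each additional base adds 2°C (A/T) or 4°C (G/C), so Tm is non-decreasing in n; n = 22 is the first length to reach 68°C.

n = 22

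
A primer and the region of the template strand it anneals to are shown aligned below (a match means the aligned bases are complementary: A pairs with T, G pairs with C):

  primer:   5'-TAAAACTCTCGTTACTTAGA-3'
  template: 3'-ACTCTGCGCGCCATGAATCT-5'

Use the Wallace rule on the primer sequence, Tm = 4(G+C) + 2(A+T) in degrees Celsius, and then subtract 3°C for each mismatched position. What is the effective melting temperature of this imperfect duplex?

37°C

Primer base counts: A=7, T=7, G=2, C=4 → A+T=14, G+C=6
Perfect-match Tm = 2(14) + 4(6) = 28 + 24 = 52°C
Mismatches (positions where the bases are not complementary): 5 (at positions 2, 4, 7, 9, 12)
Effective Tm = 52 − 5×3 = 52 − 15 = 37°C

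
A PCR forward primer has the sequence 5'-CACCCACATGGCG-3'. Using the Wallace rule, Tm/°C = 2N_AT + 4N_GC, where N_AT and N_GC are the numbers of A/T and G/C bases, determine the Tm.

C=6, G=3, A=3, T=1
So N_AT = 4 and N_GC = 9.
Tm = 4·9 + 2·4 = 36 + 8 = 44°C

44°C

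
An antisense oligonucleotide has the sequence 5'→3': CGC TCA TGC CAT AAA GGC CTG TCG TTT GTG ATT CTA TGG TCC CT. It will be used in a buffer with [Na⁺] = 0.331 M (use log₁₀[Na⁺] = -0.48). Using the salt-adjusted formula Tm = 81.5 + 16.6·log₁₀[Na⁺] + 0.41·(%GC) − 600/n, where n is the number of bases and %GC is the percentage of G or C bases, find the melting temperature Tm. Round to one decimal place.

80.4°C

Length n = 44. T=15, C=12, A=7, G=10
G+C = 22, so %GC = 22/44 × 100 = 50%
Salt term: 16.6 × (-0.48) = -7.968
GC term: 0.41 × 50 = 20.5; length term: −600/44 = −13.636
Tm = 81.5 + (-7.968) + 20.5 − 13.636 = 80.396 → 80.4°C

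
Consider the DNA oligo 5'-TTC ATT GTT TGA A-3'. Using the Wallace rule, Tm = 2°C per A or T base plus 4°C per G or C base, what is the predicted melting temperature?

Base counts: T=7, C=1, G=2, A=3
So N_AT = 10 and N_GC = 3.
Tm = 2(10) + 4(3) = 20 + 12 = 32°C

32°C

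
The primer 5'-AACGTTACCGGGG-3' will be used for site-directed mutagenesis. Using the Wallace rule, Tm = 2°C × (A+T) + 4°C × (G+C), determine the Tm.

42°C

Base counts: T=2, C=3, G=5, A=3
So N_AT = 5 and N_GC = 8.
Tm = 4·8 + 2·5 = 32 + 10 = 42°C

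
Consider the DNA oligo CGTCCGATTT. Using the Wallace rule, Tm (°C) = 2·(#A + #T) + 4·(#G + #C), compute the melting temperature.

Counting bases: G=2, C=3, A=1, T=4
A+T = 5, G+C = 5
Tm = 2(5) + 4(5) = 10 + 20 = 30°C

30°C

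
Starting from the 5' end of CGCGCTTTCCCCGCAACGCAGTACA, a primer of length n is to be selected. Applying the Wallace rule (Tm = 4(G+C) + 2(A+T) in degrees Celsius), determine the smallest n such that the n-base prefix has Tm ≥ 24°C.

First 6 bases: CGCGCT → Tm = 22°C (< 24°C)
First 7 bases: CGCGCTT → Tm = 24°C (≥ 24°C)
Each additional base adds 2°C (A/T) or 4°C (G/C), so Tm is non-decreasing in n; n = 7 is the first length to reach 24°C.

n = 7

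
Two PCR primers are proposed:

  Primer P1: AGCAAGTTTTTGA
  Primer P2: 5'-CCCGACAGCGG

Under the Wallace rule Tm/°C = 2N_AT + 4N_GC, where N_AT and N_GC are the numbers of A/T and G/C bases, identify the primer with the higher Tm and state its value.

Primer P1: A+T=9, G+C=4 → Tm = 2(9)+4(4) = 34°C
Primer P2: A+T=2, G+C=9 → Tm = 2(2)+4(9) = 40°C
34°C vs 40°C → primer P2 is higher.

Primer P2, 40°C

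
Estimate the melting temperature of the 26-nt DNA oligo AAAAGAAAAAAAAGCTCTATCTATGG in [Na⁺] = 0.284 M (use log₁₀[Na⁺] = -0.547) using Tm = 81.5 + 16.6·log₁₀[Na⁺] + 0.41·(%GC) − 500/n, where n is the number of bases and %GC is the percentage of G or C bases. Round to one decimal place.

64.2°C

Length n = 26. Scanning the sequence gives C=3, A=14, G=4, T=5.
G+C = 7, so %GC = 7/26 × 100 = 26.923%
Salt term: 16.6 × (-0.547) = -9.08
GC term: 0.41 × 26.923 = 11.038; length term: −500/26 = −19.231
Tm = 81.5 + (-9.08) + 11.038 − 19.231 = 64.227 → 64.2°C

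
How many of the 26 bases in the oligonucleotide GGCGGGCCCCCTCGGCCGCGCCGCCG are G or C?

25

A=0, C=14, G=11, T=1
Total G or C: 11 + 14 = 25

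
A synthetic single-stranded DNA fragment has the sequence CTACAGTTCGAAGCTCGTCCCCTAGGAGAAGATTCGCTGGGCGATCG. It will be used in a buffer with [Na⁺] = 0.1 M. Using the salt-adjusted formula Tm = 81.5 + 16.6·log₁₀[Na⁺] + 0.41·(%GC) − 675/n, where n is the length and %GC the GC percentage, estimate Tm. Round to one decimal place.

Length n = 47. Scanning the sequence gives C=13, G=14, A=10, T=10.
G+C = 27, so %GC = 27/47 × 100 = 57.447%
Salt term: 16.6 × (-1) = -16.6
GC term: 0.41 × 57.447 = 23.553; length term: −675/47 = −14.362
Tm = 81.5 + (-16.6) + 23.553 − 14.362 = 74.091 → 74.1°C

74.1°C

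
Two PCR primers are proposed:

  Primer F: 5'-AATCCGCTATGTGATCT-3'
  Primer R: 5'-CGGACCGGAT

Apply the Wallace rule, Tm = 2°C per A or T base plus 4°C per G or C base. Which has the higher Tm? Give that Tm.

Primer F, 48°C

Primer F: A+T=10, G+C=7 → Tm = 2(10)+4(7) = 48°C
Primer R: A+T=3, G+C=7 → Tm = 2(3)+4(7) = 34°C
48°C vs 34°C → primer F is higher.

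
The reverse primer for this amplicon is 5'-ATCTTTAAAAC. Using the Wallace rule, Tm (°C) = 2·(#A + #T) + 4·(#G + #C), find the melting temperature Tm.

Base counts: A=5, C=2, G=0, T=4
AT pairs contribute 9, GC pairs contribute 2.
Tm = 2(9) + 4(2) = 18 + 8 = 26°C

26°C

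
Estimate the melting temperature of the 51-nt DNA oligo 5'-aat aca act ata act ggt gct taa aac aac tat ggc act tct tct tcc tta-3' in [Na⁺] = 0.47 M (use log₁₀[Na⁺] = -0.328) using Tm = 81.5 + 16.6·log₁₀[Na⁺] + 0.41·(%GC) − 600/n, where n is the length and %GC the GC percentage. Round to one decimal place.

78.0°C

Length n = 51. Counting bases: G=5, A=17, C=12, T=17
G+C = 17, so %GC = 17/51 × 100 = 33.333%
Salt term: 16.6 × (-0.328) = -5.445
GC term: 0.41 × 33.333 = 13.667; length term: −600/51 = −11.765
Tm = 81.5 + (-5.445) + 13.667 − 11.765 = 77.957 → 78.0°C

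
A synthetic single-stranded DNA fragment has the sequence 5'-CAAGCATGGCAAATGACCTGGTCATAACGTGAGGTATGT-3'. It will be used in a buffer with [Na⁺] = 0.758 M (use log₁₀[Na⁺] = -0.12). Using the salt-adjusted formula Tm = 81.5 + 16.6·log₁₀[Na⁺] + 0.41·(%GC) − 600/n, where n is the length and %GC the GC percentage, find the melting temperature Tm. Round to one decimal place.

83.0°C

Length n = 39. Base counts: G=11, C=7, A=12, T=9
G+C = 18, so %GC = 18/39 × 100 = 46.154%
Salt term: 16.6 × (-0.12) = -1.992
GC term: 0.41 × 46.154 = 18.923; length term: −600/39 = −15.385
Tm = 81.5 + (-1.992) + 18.923 − 15.385 = 83.046 → 83.0°C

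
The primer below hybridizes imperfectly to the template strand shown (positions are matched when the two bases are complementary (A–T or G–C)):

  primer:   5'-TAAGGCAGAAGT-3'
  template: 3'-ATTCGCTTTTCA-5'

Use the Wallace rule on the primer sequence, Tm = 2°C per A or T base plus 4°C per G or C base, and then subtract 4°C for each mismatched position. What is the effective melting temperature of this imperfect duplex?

22°C

Primer base counts: A=5, T=2, G=4, C=1 → A+T=7, G+C=5
Perfect-match Tm = 2(7) + 4(5) = 14 + 20 = 34°C
Mismatches (positions where the bases are not complementary): 3 (at positions 5, 6, 8)
Effective Tm = 34 − 3×4 = 34 − 12 = 22°C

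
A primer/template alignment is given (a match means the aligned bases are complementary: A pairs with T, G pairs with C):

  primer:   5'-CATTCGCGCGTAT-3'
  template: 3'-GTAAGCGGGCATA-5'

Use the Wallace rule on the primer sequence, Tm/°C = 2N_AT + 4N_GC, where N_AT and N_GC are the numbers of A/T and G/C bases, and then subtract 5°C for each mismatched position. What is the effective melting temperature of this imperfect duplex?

Primer base counts: A=2, T=4, G=3, C=4 → A+T=6, G+C=7
Perfect-match Tm = 2(6) + 4(7) = 12 + 28 = 40°C
Mismatches (positions where the bases are not complementary): 1 (at position 8)
Effective Tm = 40 − 1×5 = 40 − 5 = 35°C

35°C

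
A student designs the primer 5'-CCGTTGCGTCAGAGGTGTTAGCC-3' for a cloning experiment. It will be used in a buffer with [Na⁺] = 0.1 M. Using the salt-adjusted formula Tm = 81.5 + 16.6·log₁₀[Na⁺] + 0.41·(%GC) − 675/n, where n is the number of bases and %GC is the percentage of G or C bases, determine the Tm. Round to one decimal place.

60.5°C

Length n = 23. Base counts: A=3, T=6, C=6, G=8
G+C = 14, so %GC = 14/23 × 100 = 60.87%
Salt term: 16.6 × (-1) = -16.6
GC term: 0.41 × 60.87 = 24.957; length term: −675/23 = −29.348
Tm = 81.5 + (-16.6) + 24.957 − 29.348 = 60.509 → 60.5°C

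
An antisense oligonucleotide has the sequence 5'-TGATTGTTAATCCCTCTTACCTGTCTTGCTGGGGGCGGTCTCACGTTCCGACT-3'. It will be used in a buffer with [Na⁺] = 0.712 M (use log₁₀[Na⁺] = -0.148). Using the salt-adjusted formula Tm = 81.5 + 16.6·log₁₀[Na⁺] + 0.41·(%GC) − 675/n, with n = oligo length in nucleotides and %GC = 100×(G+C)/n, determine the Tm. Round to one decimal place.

Length n = 53. Counting bases: A=6, G=13, T=19, C=15
G+C = 28, so %GC = 28/53 × 100 = 52.83%
Salt term: 16.6 × (-0.148) = -2.457
GC term: 0.41 × 52.83 = 21.66; length term: −675/53 = −12.736
Tm = 81.5 + (-2.457) + 21.66 − 12.736 = 87.967 → 88.0°C

88.0°C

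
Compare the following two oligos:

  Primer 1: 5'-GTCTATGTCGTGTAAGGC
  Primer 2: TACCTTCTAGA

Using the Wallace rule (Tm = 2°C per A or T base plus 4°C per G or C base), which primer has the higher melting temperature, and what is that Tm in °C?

Primer 1: A+T=9, G+C=9 → Tm = 2(9)+4(9) = 54°C
Primer 2: A+T=7, G+C=4 → Tm = 2(7)+4(4) = 30°C
54°C vs 30°C → primer 1 is higher.

Primer 1, 54°C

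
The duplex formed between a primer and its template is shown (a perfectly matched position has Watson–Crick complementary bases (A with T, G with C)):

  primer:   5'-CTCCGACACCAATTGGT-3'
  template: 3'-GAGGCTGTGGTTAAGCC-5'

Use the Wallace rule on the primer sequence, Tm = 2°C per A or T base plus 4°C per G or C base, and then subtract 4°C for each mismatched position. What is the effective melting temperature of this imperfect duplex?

Primer base counts: A=4, T=4, G=3, C=6 → A+T=8, G+C=9
Perfect-match Tm = 2(8) + 4(9) = 16 + 36 = 52°C
Mismatches (positions where the bases are not complementary): 2 (at positions 15, 17)
Effective Tm = 52 − 2×4 = 52 − 8 = 44°C

44°C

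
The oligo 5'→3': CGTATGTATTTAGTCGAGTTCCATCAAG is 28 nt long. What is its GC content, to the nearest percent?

Counting bases: T=10, A=7, G=6, C=5
G+C = 6 + 5 = 11 out of 28 bases
%GC = 11/28 × 100 = 39.29% ≈ 39%

39%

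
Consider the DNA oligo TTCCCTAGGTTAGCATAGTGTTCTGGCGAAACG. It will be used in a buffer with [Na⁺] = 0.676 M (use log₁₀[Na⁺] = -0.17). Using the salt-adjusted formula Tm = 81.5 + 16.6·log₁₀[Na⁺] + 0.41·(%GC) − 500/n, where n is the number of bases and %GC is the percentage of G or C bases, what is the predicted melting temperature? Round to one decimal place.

Length n = 33. T=10, G=9, A=7, C=7
G+C = 16, so %GC = 16/33 × 100 = 48.485%
Salt term: 16.6 × (-0.17) = -2.822
GC term: 0.41 × 48.485 = 19.879; length term: −500/33 = −15.152
Tm = 81.5 + (-2.822) + 19.879 − 15.152 = 83.405 → 83.4°C

83.4°C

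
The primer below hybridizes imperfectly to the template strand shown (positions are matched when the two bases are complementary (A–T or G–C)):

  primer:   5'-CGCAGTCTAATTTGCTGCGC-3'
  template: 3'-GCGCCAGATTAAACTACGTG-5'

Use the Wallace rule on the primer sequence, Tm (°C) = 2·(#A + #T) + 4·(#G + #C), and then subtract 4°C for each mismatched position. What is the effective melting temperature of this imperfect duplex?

50°C

Primer base counts: A=3, T=6, G=5, C=6 → A+T=9, G+C=11
Perfect-match Tm = 2(9) + 4(11) = 18 + 44 = 62°C
Mismatches (positions where the bases are not complementary): 3 (at positions 4, 15, 19)
Effective Tm = 62 − 3×4 = 62 − 12 = 50°C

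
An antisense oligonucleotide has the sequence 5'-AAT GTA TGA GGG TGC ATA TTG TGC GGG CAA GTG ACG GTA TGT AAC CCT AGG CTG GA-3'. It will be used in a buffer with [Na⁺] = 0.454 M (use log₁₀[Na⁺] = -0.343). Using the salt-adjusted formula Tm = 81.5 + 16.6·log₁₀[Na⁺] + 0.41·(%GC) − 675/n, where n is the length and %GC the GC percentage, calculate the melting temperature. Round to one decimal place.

Length n = 56. G=20, T=14, C=8, A=14
G+C = 28, so %GC = 28/56 × 100 = 50%
Salt term: 16.6 × (-0.343) = -5.694
GC term: 0.41 × 50 = 20.5; length term: −675/56 = −12.054
Tm = 81.5 + (-5.694) + 20.5 − 12.054 = 84.252 → 84.3°C

84.3°C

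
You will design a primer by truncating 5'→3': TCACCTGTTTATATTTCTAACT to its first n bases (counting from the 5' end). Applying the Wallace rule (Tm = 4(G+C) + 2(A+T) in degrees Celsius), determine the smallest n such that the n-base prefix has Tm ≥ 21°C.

First 6 bases: TCACCT → Tm = 18°C (< 21°C)
First 7 bases: TCACCTG → Tm = 22°C (≥ 21°C)
Since every base adds ≥2°C, Tm only increases with n, so the threshold is first crossed at n = 7.

n = 7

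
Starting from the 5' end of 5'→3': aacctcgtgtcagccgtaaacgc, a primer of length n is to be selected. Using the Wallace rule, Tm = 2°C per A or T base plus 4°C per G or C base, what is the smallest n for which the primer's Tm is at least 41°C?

First 13 bases: AACCTCGTGTCAG → Tm = 40°C (< 41°C)
First 14 bases: AACCTCGTGTCAGC → Tm = 44°C (≥ 41°C)
Each additional base adds 2°C (A/T) or 4°C (G/C), so Tm is non-decreasing in n; n = 14 is the first length to reach 41°C.

n = 14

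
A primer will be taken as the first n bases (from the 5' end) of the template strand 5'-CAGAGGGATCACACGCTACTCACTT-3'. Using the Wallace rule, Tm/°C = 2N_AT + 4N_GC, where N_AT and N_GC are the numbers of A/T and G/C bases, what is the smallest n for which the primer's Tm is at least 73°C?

First 23 bases: CAGAGGGATCACACGCTACTCAC → Tm = 72°C (< 73°C)
First 24 bases: CAGAGGGATCACACGCTACTCACT → Tm = 74°C (≥ 73°C)
Each additional base adds 2°C (A/T) or 4°C (G/C), so Tm is non-decreasing in n; n = 24 is the first length to reach 73°C.

n = 24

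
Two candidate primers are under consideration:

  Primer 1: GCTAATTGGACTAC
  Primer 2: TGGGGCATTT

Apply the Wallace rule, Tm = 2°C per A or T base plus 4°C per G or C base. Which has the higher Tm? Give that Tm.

Primer 1, 40°C

Primer 1: A+T=8, G+C=6 → Tm = 2(8)+4(6) = 40°C
Primer 2: A+T=5, G+C=5 → Tm = 2(5)+4(5) = 30°C
40°C vs 30°C → primer 1 is higher.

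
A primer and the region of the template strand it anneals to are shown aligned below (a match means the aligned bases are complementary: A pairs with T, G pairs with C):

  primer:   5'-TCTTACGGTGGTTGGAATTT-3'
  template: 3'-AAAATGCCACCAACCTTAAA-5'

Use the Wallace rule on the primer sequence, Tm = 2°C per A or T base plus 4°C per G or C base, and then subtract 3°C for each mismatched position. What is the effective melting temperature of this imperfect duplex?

53°C

Primer base counts: A=3, T=9, G=6, C=2 → A+T=12, G+C=8
Perfect-match Tm = 2(12) + 4(8) = 24 + 32 = 56°C
Mismatches (positions where the bases are not complementary): 1 (at position 2)
Effective Tm = 56 − 1×3 = 56 − 3 = 53°C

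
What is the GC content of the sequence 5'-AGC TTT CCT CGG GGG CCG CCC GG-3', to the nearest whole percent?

Counting bases: T=4, C=9, A=1, G=9
G+C = 9 + 9 = 18 out of 23 bases
%GC = 18/23 × 100 = 78.26% ≈ 78%

78%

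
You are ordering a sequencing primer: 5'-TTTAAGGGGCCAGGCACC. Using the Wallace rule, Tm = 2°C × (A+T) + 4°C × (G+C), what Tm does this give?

58°C

Scanning the sequence gives T=3, A=4, C=5, G=6.
AT pairs contribute 7, GC pairs contribute 11.
Tm = 4·11 + 2·7 = 44 + 14 = 58°C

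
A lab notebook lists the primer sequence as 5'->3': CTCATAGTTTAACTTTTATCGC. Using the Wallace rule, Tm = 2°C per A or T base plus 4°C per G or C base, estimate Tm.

58°C

Counting bases: G=2, T=10, C=5, A=5
So N_AT = 15 and N_GC = 7.
Tm = 4·7 + 2·15 = 28 + 30 = 58°C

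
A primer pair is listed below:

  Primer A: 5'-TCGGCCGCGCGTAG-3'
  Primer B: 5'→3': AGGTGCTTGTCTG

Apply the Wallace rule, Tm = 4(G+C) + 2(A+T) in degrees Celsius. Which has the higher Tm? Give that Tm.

Primer A, 50°C

Primer A: A+T=3, G+C=11 → Tm = 2(3)+4(11) = 50°C
Primer B: A+T=6, G+C=7 → Tm = 2(6)+4(7) = 40°C
50°C vs 40°C → primer A is higher.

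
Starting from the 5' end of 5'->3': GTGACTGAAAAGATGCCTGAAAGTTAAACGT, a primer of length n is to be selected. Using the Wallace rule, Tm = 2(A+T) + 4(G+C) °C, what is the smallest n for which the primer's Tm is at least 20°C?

First 6 bases: GTGACT → Tm = 18°C (< 20°C)
First 7 bases: GTGACTG → Tm = 22°C (≥ 20°C)
Since every base adds ≥2°C, Tm only increases with n, so the threshold is first crossed at n = 7.

n = 7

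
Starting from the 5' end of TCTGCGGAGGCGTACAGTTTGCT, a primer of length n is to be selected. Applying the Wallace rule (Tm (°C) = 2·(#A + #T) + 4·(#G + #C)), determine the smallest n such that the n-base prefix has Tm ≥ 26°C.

First 7 bases: TCTGCGG → Tm = 24°C (< 26°C)
First 8 bases: TCTGCGGA → Tm = 26°C (≥ 26°C)
Since every base adds ≥2°C, Tm only increases with n, so the threshold is first crossed at n = 8.

n = 8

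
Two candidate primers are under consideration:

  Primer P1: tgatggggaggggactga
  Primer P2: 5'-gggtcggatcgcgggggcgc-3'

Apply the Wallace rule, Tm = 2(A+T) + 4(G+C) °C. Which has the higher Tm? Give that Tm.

Primer P1: A+T=7, G+C=11 → Tm = 2(7)+4(11) = 58°C
Primer P2: A+T=3, G+C=17 → Tm = 2(3)+4(17) = 74°C
58°C vs 74°C → primer P2 is higher.

Primer P2, 74°C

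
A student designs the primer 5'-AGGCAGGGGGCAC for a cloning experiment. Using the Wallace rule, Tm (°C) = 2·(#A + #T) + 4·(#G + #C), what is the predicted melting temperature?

46°C

Counting bases: C=3, G=7, A=3, T=0
AT pairs contribute 3, GC pairs contribute 10.
Tm = 2(3) + 4(10) = 6 + 40 = 46°C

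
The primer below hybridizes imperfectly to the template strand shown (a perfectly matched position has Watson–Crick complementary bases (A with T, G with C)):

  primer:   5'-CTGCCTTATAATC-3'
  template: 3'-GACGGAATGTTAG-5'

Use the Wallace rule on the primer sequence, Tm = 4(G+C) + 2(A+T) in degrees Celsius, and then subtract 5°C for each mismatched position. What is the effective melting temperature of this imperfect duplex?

Primer base counts: A=3, T=5, G=1, C=4 → A+T=8, G+C=5
Perfect-match Tm = 2(8) + 4(5) = 16 + 20 = 36°C
Mismatches (positions where the bases are not complementary): 1 (at position 9)
Effective Tm = 36 − 1×5 = 36 − 5 = 31°C

31°C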